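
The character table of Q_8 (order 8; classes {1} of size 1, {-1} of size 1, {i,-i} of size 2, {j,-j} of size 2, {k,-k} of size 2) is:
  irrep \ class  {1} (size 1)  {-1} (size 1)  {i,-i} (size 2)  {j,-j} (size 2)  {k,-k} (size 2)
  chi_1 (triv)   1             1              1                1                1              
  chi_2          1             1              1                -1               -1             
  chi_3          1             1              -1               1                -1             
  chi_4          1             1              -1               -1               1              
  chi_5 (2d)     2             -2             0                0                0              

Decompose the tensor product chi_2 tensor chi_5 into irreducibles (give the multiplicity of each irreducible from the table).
chi_2 tensor chi_5 = chi_5 (all other irreducibles have multiplicity 0).

Explanation: The character of a tensor product is the pointwise product (chi_2 * chi_5)(C) = chi_2(C) * chi_5(C):
  {1}: (1)*(2), {-1}: (1)*(-2), {i,-i}: (1)*(0), {j,-j}: (-1)*(0), {k,-k}: (-1)*(0)
so (chi_2 * chi_5) takes values
  {1} -> 2, {-1} -> -2, {i,-i} -> 0, {j,-j} -> 0, {k,-k} -> 0.
Now take the inner product of this character with each irreducible chi from the table, <chi_2*chi_5, chi> = (1/8) sum_C |C| (chi_2*chi_5)(C) conj(chi(C)):
  <chi_2*chi_5, chi_1> = (1/8)[1*(2)*conj(1) + 1*(-2)*conj(1) + 2*(0)*conj(1) + 2*(0)*conj(1) + 2*(0)*conj(1)]
      = (1/8)[(2) + (-2) + (0) + (0) + (0)] = 0/8 = 0
  <chi_2*chi_5, chi_2> = (1/8)[1*(2)*conj(1) + 1*(-2)*conj(1) + 2*(0)*conj(1) + 2*(0)*conj(-1) + 2*(0)*conj(-1)]
      = (1/8)[(2) + (-2) + (0) + (0) + (0)] = 0/8 = 0
  <chi_2*chi_5, chi_3> = (1/8)[1*(2)*conj(1) + 1*(-2)*conj(1) + 2*(0)*conj(-1) + 2*(0)*conj(1) + 2*(0)*conj(-1)]
      = (1/8)[(2) + (-2) + (0) + (0) + (0)] = 0/8 = 0
  <chi_2*chi_5, chi_4> = (1/8)[1*(2)*conj(1) + 1*(-2)*conj(1) + 2*(0)*conj(-1) + 2*(0)*conj(-1) + 2*(0)*conj(1)]
      = (1/8)[(2) + (-2) + (0) + (0) + (0)] = 0/8 = 0
  <chi_2*chi_5, chi_5> = (1/8)[1*(2)*conj(2) + 1*(-2)*conj(-2) + 2*(0)*conj(0) + 2*(0)*conj(0) + 2*(0)*conj(0)]
      = (1/8)[(4) + (4) + (0) + (0) + (0)] = 8/8 = 1
Hence the multiplicities are chi_5: 1. Dimension check: dim(chi_2)*dim(chi_5) = 1*2 = 2 and sum (mult * dim) = 1*2 = 2.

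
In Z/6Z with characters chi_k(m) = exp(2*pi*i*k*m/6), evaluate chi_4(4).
chi_4(4) = zeta_6^16 = exp(-2*I*pi/3)

Reasoning: chi_4(4) = zeta_6^(4*4) = zeta_6^16. Since zeta_6^6 = 1, this equals zeta_6^4 = exp(2*pi*i*4/6) = exp(-2*I*pi/3).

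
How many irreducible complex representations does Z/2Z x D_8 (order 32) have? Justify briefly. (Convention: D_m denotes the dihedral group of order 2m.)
14

Details: The number of irreducible complex representations of a finite group equals its number of conjugacy classes. For a direct product, #classes(G x H) = #classes(G) * #classes(H). Z/2Z has 2 classes (abelian), D_8 has 7 classes, so 2 * 7 = 14, so Z/2Z x D_8 (order 32) has exactly 14 irreducible complex representations.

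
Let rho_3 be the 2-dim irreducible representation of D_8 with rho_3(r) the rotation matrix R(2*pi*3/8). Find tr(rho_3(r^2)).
chi_{rho_3}(r^2) = 2*cos(2*pi*3*2/8) = 0

Reasoning: rho_3(r^2) is rotation by angle 2*pi*3*2/8, whose trace is 2*cos(2*pi*3*2/8) = 0.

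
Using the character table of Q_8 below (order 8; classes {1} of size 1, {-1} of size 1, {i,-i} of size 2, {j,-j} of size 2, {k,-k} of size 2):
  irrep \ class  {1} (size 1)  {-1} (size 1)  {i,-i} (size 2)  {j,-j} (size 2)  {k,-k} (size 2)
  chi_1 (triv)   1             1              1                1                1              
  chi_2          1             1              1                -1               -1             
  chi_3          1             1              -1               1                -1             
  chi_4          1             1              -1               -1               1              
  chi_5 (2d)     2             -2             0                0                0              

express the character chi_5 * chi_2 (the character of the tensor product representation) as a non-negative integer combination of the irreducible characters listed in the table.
chi_5 tensor chi_2 = chi_5 (all other irreducibles have multiplicity 0).

The character of a tensor product is the pointwise product (chi_5 * chi_2)(C) = chi_5(C) * chi_2(C):
  {1}: (2)*(1), {-1}: (-2)*(1), {i,-i}: (0)*(1), {j,-j}: (0)*(-1), {k,-k}: (0)*(-1)
so (chi_5 * chi_2) takes values
  {1} -> 2, {-1} -> -2, {i,-i} -> 0, {j,-j} -> 0, {k,-k} -> 0.
Now take the inner product of this character with each irreducible chi from the table, <chi_5*chi_2, chi> = (1/8) sum_C |C| (chi_5*chi_2)(C) conj(chi(C)):
  <chi_5*chi_2, chi_1> = (1/8)[1*(2)*conj(1) + 1*(-2)*conj(1) + 2*(0)*conj(1) + 2*(0)*conj(1) + 2*(0)*conj(1)]
      = (1/8)[(2) + (-2) + (0) + (0) + (0)] = 0/8 = 0
  <chi_5*chi_2, chi_2> = (1/8)[1*(2)*conj(1) + 1*(-2)*conj(1) + 2*(0)*conj(1) + 2*(0)*conj(-1) + 2*(0)*conj(-1)]
      = (1/8)[(2) + (-2) + (0) + (0) + (0)] = 0/8 = 0
  <chi_5*chi_2, chi_3> = (1/8)[1*(2)*conj(1) + 1*(-2)*conj(1) + 2*(0)*conj(-1) + 2*(0)*conj(1) + 2*(0)*conj(-1)]
      = (1/8)[(2) + (-2) + (0) + (0) + (0)] = 0/8 = 0
  <chi_5*chi_2, chi_4> = (1/8)[1*(2)*conj(1) + 1*(-2)*conj(1) + 2*(0)*conj(-1) + 2*(0)*conj(-1) + 2*(0)*conj(1)]
      = (1/8)[(2) + (-2) + (0) + (0) + (0)] = 0/8 = 0
  <chi_5*chi_2, chi_5> = (1/8)[1*(2)*conj(2) + 1*(-2)*conj(-2) + 2*(0)*conj(0) + 2*(0)*conj(0) + 2*(0)*conj(0)]
      = (1/8)[(4) + (4) + (0) + (0) + (0)] = 8/8 = 1
Hence the multiplicities are chi_5: 1. Dimension check: dim(chi_5)*dim(chi_2) = 2*1 = 2 and sum (mult * dim) = 1*2 = 2.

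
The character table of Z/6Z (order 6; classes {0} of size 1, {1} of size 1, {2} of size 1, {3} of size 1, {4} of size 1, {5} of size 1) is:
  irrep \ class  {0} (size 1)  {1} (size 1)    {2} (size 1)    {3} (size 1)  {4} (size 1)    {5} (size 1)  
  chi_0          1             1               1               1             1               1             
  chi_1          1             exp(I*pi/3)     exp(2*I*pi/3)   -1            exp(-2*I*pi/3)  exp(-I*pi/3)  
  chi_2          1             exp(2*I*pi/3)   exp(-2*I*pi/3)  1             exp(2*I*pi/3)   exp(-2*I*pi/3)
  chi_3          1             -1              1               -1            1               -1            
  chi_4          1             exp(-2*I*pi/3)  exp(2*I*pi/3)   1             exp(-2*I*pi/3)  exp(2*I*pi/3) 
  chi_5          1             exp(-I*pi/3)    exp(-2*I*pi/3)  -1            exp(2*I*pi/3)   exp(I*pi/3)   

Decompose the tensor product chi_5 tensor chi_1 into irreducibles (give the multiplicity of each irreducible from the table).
chi_5 tensor chi_1 = chi_0 (all other irreducibles have multiplicity 0).

Working: The character of a tensor product is the pointwise product (chi_5 * chi_1)(C) = chi_5(C) * chi_1(C):
  {0}: (1)*(1), {1}: (exp(-I*pi/3))*(exp(I*pi/3)), {2}: (exp(-2*I*pi/3))*(exp(2*I*pi/3)), {3}: (-1)*(-1), {4}: (exp(2*I*pi/3))*(exp(-2*I*pi/3)), {5}: (exp(I*pi/3))*(exp(-I*pi/3))
so (chi_5 * chi_1) takes values
  {0} -> 1, {1} -> 1, {2} -> 1, {3} -> 1, {4} -> 1, {5} -> 1.
Now take the inner product of this character with each irreducible chi from the table, <chi_5*chi_1, chi> = (1/6) sum_C |C| (chi_5*chi_1)(C) conj(chi(C)):
  <chi_5*chi_1, chi_0> = (1/6)[1*(1)*conj(1) + 1*(1)*conj(1) + 1*(1)*conj(1) + 1*(1)*conj(1) + 1*(1)*conj(1) + 1*(1)*conj(1)]
      = (1/6)[(1) + (1) + (1) + (1) + (1) + (1)] = 6/6 = 1
  <chi_5*chi_1, chi_1> = (1/6)[1*(1)*conj(1) + 1*(1)*conj(exp(I*pi/3)) + 1*(1)*conj(exp(2*I*pi/3)) + 1*(1)*conj(-1) + 1*(1)*conj(exp(-2*I*pi/3)) + 1*(1)*conj(exp(-I*pi/3))]
      = (1/6)[(1) + (exp(-I*pi/3)) + (exp(-2*I*pi/3)) + (-1) + (exp(2*I*pi/3)) + (exp(I*pi/3))] = 0/6 = 0
  <chi_5*chi_1, chi_2> = (1/6)[1*(1)*conj(1) + 1*(1)*conj(exp(2*I*pi/3)) + 1*(1)*conj(exp(-2*I*pi/3)) + 1*(1)*conj(1) + 1*(1)*conj(exp(2*I*pi/3)) + 1*(1)*conj(exp(-2*I*pi/3))]
      = (1/6)[(1) + (exp(-2*I*pi/3)) + (exp(2*I*pi/3)) + (1) + (exp(-2*I*pi/3)) + (exp(2*I*pi/3))] = 0/6 = 0
  <chi_5*chi_1, chi_3> = (1/6)[1*(1)*conj(1) + 1*(1)*conj(-1) + 1*(1)*conj(1) + 1*(1)*conj(-1) + 1*(1)*conj(1) + 1*(1)*conj(-1)]
      = (1/6)[(1) + (-1) + (1) + (-1) + (1) + (-1)] = 0/6 = 0
  <chi_5*chi_1, chi_4> = (1/6)[1*(1)*conj(1) + 1*(1)*conj(exp(-2*I*pi/3)) + 1*(1)*conj(exp(2*I*pi/3)) + 1*(1)*conj(1) + 1*(1)*conj(exp(-2*I*pi/3)) + 1*(1)*conj(exp(2*I*pi/3))]
      = (1/6)[(1) + (exp(2*I*pi/3)) + (exp(-2*I*pi/3)) + (1) + (exp(2*I*pi/3)) + (exp(-2*I*pi/3))] = 0/6 = 0
  <chi_5*chi_1, chi_5> = (1/6)[1*(1)*conj(1) + 1*(1)*conj(exp(-I*pi/3)) + 1*(1)*conj(exp(-2*I*pi/3)) + 1*(1)*conj(-1) + 1*(1)*conj(exp(2*I*pi/3)) + 1*(1)*conj(exp(I*pi/3))]
      = (1/6)[(1) + (exp(I*pi/3)) + (exp(2*I*pi/3)) + (-1) + (exp(-2*I*pi/3)) + (exp(-I*pi/3))] = 0/6 = 0
(Exp terms are combined using exp(i*s)*conj(exp(i*t)) = exp(i*(s-t)), and sums of them are collapsed using the identity that for every m > 1 the m distinct m-th roots of unity sum to 0, e.g. 1 + exp(2*I*pi/3) + exp(-2*I*pi/3) = 0.)
Hence the multiplicities are chi_0: 1. Dimension check: dim(chi_5)*dim(chi_1) = 1*1 = 1 and sum (mult * dim) = 1*1 = 1.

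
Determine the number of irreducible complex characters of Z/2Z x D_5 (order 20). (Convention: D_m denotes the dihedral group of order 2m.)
8

Argument: The number of irreducible complex representations of a finite group equals its number of conjugacy classes. For a direct product, #classes(G x H) = #classes(G) * #classes(H). Z/2Z has 2 classes (abelian), D_5 has 4 classes, so 2 * 4 = 8, so Z/2Z x D_5 (order 20) has exactly 8 irreducible complex representations.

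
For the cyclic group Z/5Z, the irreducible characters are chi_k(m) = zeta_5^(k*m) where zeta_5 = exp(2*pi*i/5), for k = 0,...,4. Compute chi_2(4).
chi_2(4) = zeta_5^8 = exp(-4*I*pi/5)

Derivation: chi_2(4) = zeta_5^(2*4) = zeta_5^8. Since zeta_5^5 = 1, this equals zeta_5^3 = exp(2*pi*i*3/5) = exp(-4*I*pi/5).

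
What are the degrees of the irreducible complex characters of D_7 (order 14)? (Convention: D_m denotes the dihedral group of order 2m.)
Dimensions: 1, 1, 2, 2, 2

Details: There are 5 irreducibles (= number of conjugacy classes). Their dimensions d_i satisfy sum d_i^2 = |G| = 14: 1 + 1 + 4 + 4 + 4 = 14.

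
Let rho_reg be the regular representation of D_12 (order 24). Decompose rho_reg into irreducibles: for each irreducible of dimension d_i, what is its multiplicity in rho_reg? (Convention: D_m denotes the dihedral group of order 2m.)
Each irreducible V_i of dimension d_i appears with multiplicity d_i, i.e. rho_reg = (direct sum over all irreducibles V_i) d_i V_i. The irreducible dimensions for D_12 are 1, 1, 1, 1, 2, 2, 2, 2, 2: 4 irreducibles of dimension 1, each with multiplicity 1; 5 irreducibles of dimension 2, each with multiplicity 2. Total dimension 4*1*1 + 5*2*2 = 24 = |G|.

Derivation: General theorem: in the regular representation of a finite group G, each irreducible appears with multiplicity equal to its dimension. Check: dim(rho_reg) = sum d_i^2 = 1 + 1 + 1 + 1 + 4 + 4 + 4 + 4 + 4 = 24 = |G|.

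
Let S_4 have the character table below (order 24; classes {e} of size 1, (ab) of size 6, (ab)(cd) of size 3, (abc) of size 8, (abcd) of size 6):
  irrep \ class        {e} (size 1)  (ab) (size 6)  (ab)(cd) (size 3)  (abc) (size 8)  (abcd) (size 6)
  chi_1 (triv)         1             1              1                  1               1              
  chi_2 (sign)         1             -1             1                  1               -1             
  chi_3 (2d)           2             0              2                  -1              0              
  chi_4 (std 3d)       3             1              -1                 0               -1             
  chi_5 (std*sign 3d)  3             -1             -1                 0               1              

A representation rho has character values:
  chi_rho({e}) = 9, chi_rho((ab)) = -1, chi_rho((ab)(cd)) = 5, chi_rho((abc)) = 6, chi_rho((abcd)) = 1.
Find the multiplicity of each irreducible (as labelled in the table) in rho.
Multiplicities: chi_1: 3, chi_2: 3, chi_3: 0, chi_4: 0, chi_5: 1.

Use <chi_rho, chi> = (1/|G|) sum_C |C| * chi_rho(C) * conj(chi(C)) with |G| = 24 for each irreducible chi in the table:
  <chi_rho, chi_1> = (1/24)[1*(9)*conj(1) + 6*(-1)*conj(1) + 3*(5)*conj(1) + 8*(6)*conj(1) + 6*(1)*conj(1)]
      = (1/24)[(9) + (-6) + (15) + (48) + (6)] = 72/24 = 3
  <chi_rho, chi_2> = (1/24)[1*(9)*conj(1) + 6*(-1)*conj(-1) + 3*(5)*conj(1) + 8*(6)*conj(1) + 6*(1)*conj(-1)]
      = (1/24)[(9) + (6) + (15) + (48) + (-6)] = 72/24 = 3
  <chi_rho, chi_3> = (1/24)[1*(9)*conj(2) + 6*(-1)*conj(0) + 3*(5)*conj(2) + 8*(6)*conj(-1) + 6*(1)*conj(0)]
      = (1/24)[(18) + (0) + (30) + (-48) + (0)] = 0/24 = 0
  <chi_rho, chi_4> = (1/24)[1*(9)*conj(3) + 6*(-1)*conj(1) + 3*(5)*conj(-1) + 8*(6)*conj(0) + 6*(1)*conj(-1)]
      = (1/24)[(27) + (-6) + (-15) + (0) + (-6)] = 0/24 = 0
  <chi_rho, chi_5> = (1/24)[1*(9)*conj(3) + 6*(-1)*conj(-1) + 3*(5)*conj(-1) + 8*(6)*conj(0) + 6*(1)*conj(1)]
      = (1/24)[(27) + (6) + (-15) + (0) + (6)] = 24/24 = 1
Dimension check: dim(rho) = sum (mult * dim) = 3*1 + 3*1 + 0*2 + 0*3 + 1*3 = 9 = chi_rho(e) = 9.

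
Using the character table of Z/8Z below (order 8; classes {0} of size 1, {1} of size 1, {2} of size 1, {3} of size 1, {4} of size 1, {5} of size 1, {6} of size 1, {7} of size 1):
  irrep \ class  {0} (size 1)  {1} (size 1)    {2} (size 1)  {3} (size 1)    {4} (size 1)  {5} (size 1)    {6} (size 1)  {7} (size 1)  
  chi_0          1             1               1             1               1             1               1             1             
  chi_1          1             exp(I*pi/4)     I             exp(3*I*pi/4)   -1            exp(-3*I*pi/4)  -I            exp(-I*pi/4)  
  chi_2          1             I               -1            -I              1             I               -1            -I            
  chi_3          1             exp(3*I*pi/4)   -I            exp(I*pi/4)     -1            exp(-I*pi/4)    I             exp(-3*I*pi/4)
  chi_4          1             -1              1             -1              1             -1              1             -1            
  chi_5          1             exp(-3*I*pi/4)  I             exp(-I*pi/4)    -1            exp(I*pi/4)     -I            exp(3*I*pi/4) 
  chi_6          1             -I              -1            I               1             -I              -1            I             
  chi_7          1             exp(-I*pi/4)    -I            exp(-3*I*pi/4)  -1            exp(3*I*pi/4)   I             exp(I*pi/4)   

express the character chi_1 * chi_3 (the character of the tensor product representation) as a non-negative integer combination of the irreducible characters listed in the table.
chi_1 tensor chi_3 = chi_4 (all other irreducibles have multiplicity 0).

Working: The character of a tensor product is the pointwise product (chi_1 * chi_3)(C) = chi_1(C) * chi_3(C):
  {0}: (1)*(1), {1}: (exp(I*pi/4))*(exp(3*I*pi/4)), {2}: (I)*(-I), {3}: (exp(3*I*pi/4))*(exp(I*pi/4)), {4}: (-1)*(-1), {5}: (exp(-3*I*pi/4))*(exp(-I*pi/4)), {6}: (-I)*(I), {7}: (exp(-I*pi/4))*(exp(-3*I*pi/4))
so (chi_1 * chi_3) takes values
  {0} -> 1, {1} -> -1, {2} -> 1, {3} -> -1, {4} -> 1, {5} -> -1, {6} -> 1, {7} -> -1.
Now take the inner product of this character with each irreducible chi from the table, <chi_1*chi_3, chi> = (1/8) sum_C |C| (chi_1*chi_3)(C) conj(chi(C)):
  <chi_1*chi_3, chi_0> = (1/8)[1*(1)*conj(1) + 1*(-1)*conj(1) + 1*(1)*conj(1) + 1*(-1)*conj(1) + 1*(1)*conj(1) + 1*(-1)*conj(1) + 1*(1)*conj(1) + 1*(-1)*conj(1)]
      = (1/8)[(1) + (-1) + (1) + (-1) + (1) + (-1) + (1) + (-1)] = 0/8 = 0
  <chi_1*chi_3, chi_1> = (1/8)[1*(1)*conj(1) + 1*(-1)*conj(exp(I*pi/4)) + 1*(1)*conj(I) + 1*(-1)*conj(exp(3*I*pi/4)) + 1*(1)*conj(-1) + 1*(-1)*conj(exp(-3*I*pi/4)) + 1*(1)*conj(-I) + 1*(-1)*conj(exp(-I*pi/4))]
      = (1/8)[(1) + (-exp(-I*pi/4)) + (-I) + (-exp(-3*I*pi/4)) + (-1) + (-exp(3*I*pi/4)) + (I) + (-exp(I*pi/4))] = 0/8 = 0
  <chi_1*chi_3, chi_2> = (1/8)[1*(1)*conj(1) + 1*(-1)*conj(I) + 1*(1)*conj(-1) + 1*(-1)*conj(-I) + 1*(1)*conj(1) + 1*(-1)*conj(I) + 1*(1)*conj(-1) + 1*(-1)*conj(-I)]
      = (1/8)[(1) + (I) + (-1) + (-I) + (1) + (I) + (-1) + (-I)] = 0/8 = 0
  <chi_1*chi_3, chi_3> = (1/8)[1*(1)*conj(1) + 1*(-1)*conj(exp(3*I*pi/4)) + 1*(1)*conj(-I) + 1*(-1)*conj(exp(I*pi/4)) + 1*(1)*conj(-1) + 1*(-1)*conj(exp(-I*pi/4)) + 1*(1)*conj(I) + 1*(-1)*conj(exp(-3*I*pi/4))]
      = (1/8)[(1) + (-exp(-3*I*pi/4)) + (I) + (-exp(-I*pi/4)) + (-1) + (-exp(I*pi/4)) + (-I) + (-exp(3*I*pi/4))] = 0/8 = 0
  <chi_1*chi_3, chi_4> = (1/8)[1*(1)*conj(1) + 1*(-1)*conj(-1) + 1*(1)*conj(1) + 1*(-1)*conj(-1) + 1*(1)*conj(1) + 1*(-1)*conj(-1) + 1*(1)*conj(1) + 1*(-1)*conj(-1)]
      = (1/8)[(1) + (1) + (1) + (1) + (1) + (1) + (1) + (1)] = 8/8 = 1
  <chi_1*chi_3, chi_5> = (1/8)[1*(1)*conj(1) + 1*(-1)*conj(exp(-3*I*pi/4)) + 1*(1)*conj(I) + 1*(-1)*conj(exp(-I*pi/4)) + 1*(1)*conj(-1) + 1*(-1)*conj(exp(I*pi/4)) + 1*(1)*conj(-I) + 1*(-1)*conj(exp(3*I*pi/4))]
      = (1/8)[(1) + (-exp(3*I*pi/4)) + (-I) + (-exp(I*pi/4)) + (-1) + (-exp(-I*pi/4)) + (I) + (-exp(-3*I*pi/4))] = 0/8 = 0
  <chi_1*chi_3, chi_6> = (1/8)[1*(1)*conj(1) + 1*(-1)*conj(-I) + 1*(1)*conj(-1) + 1*(-1)*conj(I) + 1*(1)*conj(1) + 1*(-1)*conj(-I) + 1*(1)*conj(-1) + 1*(-1)*conj(I)]
      = (1/8)[(1) + (-I) + (-1) + (I) + (1) + (-I) + (-1) + (I)] = 0/8 = 0
  <chi_1*chi_3, chi_7> = (1/8)[1*(1)*conj(1) + 1*(-1)*conj(exp(-I*pi/4)) + 1*(1)*conj(-I) + 1*(-1)*conj(exp(-3*I*pi/4)) + 1*(1)*conj(-1) + 1*(-1)*conj(exp(3*I*pi/4)) + 1*(1)*conj(I) + 1*(-1)*conj(exp(I*pi/4))]
      = (1/8)[(1) + (-exp(I*pi/4)) + (I) + (-exp(3*I*pi/4)) + (-1) + (-exp(-3*I*pi/4)) + (-I) + (-exp(-I*pi/4))] = 0/8 = 0
(Exp terms are combined using exp(i*s)*conj(exp(i*t)) = exp(i*(s-t)), and sums of them are collapsed using the identity that for every m > 1 the m distinct m-th roots of unity sum to 0, e.g. 1 + exp(2*I*pi/3) + exp(-2*I*pi/3) = 0.)
Hence the multiplicities are chi_4: 1. Dimension check: dim(chi_1)*dim(chi_3) = 1*1 = 1 and sum (mult * dim) = 1*1 = 1.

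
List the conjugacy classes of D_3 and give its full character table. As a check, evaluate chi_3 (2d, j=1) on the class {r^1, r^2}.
Conjugacy classes: {e} of size 1, {r^1, r^2} of size 2, {s, sr, ..., sr^2} of size 3.
Character table:
  irrep \ class              {e} (size 1)  {r^1, r^2} (size 2)  {s, sr, ..., sr^2} (size 3)
  chi_1 (triv)               1             1                    1                          
  chi_2 (sign: r->1, s->-1)  1             1                    -1                         
  chi_3 (2d, j=1)            2             -1                   0                          

Spot check: chi_3 (2d, j=1) on {r^1, r^2} = -1.

Working: D_3 has order 2*3 = 6 with 3 conjugacy classes, hence 3 irreducibles. Sum of squared dims 1 + 1 + 4 = 6 = |G|. Linear characters come from the abelianisation; the 2-dimensional irreps have character r^k -> 2*cos(2*pi*j*k/3), reflections -> 0.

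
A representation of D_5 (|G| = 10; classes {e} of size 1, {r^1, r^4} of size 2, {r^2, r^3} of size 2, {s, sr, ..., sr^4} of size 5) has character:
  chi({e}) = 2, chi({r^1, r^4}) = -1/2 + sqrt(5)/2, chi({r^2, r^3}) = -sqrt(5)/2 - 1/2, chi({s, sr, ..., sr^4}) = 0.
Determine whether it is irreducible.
Irreducible: <chi, chi> = 1.

Reasoning: <chi, chi> = (1/|G|) sum_C |C| * |chi(C)|^2 = (1/10)[1*|2|^2 + 2*|-1/2 + sqrt(5)/2|^2 + 2*|-sqrt(5)/2 - 1/2|^2 + 5*|0|^2]
  = (1/10)[(4) + (3 - sqrt(5)) + (sqrt(5) + 3) + (0)] = 10/10 = 1.
A character is irreducible iff <chi, chi> = 1, so this representation is irreducible.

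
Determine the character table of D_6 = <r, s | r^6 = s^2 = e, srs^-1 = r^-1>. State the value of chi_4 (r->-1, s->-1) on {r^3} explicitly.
Conjugacy classes: {e} of size 1, {r^3} of size 1, {r^1, r^5} of size 2, {r^2, r^4} of size 2, {s, sr^2, ...} of size 3, {sr, sr^3, ...} of size 3.
Character table:
  irrep \ class              {e} (size 1)  {r^3} (size 1)  {r^1, r^5} (size 2)  {r^2, r^4} (size 2)  {s, sr^2, ...} (size 3)  {sr, sr^3, ...} (size 3)
  chi_1 (triv)               1             1               1                    1                    1                        1                       
  chi_2 (sign: r->1, s->-1)  1             1               1                    1                    -1                       -1                      
  chi_3 (r->-1, s->1)        1             -1              -1                   1                    1                        -1                      
  chi_4 (r->-1, s->-1)       1             -1              -1                   1                    -1                       1                       
  chi_5 (2d, j=1)            2             -2              1                    -1                   0                        0                       
  chi_6 (2d, j=2)            2             2               -1                   -1                   0                        0                       

Spot check: chi_4 (r->-1, s->-1) on {r^3} = -1.

D_6 has order 2*6 = 12 with 6 conjugacy classes, hence 6 irreducibles. Sum of squared dims 1 + 1 + 1 + 1 + 4 + 4 = 12 = |G|. Linear characters come from the abelianisation; the 2-dimensional irreps have character r^k -> 2*cos(2*pi*j*k/6), reflections -> 0.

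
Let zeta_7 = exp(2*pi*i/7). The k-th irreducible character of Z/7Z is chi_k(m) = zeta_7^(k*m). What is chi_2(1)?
chi_2(1) = zeta_7^2 = exp(4*I*pi/7)

Argument: chi_2(1) = zeta_7^(2*1) = zeta_7^2. Since zeta_7^7 = 1, this equals zeta_7^2 = exp(2*pi*i*2/7) = exp(4*I*pi/7).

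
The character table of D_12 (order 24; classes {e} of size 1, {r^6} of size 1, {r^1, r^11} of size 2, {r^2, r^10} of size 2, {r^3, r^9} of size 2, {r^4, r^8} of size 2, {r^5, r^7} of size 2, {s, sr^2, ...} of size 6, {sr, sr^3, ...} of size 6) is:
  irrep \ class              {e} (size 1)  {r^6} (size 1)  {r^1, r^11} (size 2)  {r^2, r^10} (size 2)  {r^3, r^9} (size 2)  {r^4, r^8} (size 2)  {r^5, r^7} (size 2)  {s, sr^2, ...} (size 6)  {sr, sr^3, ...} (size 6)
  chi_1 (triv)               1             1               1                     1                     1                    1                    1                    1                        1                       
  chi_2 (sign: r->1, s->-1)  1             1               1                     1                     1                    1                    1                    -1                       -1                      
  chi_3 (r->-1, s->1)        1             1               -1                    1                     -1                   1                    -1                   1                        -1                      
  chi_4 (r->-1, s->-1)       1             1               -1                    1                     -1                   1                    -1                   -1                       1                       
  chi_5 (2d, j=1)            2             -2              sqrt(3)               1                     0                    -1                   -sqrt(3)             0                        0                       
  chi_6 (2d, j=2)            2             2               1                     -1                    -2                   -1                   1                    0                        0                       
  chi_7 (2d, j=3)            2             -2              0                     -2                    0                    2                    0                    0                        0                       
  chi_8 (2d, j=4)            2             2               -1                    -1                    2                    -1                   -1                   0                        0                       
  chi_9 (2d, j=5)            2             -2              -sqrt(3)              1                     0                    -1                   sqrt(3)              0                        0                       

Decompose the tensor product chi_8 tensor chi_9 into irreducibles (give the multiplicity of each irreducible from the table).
chi_8 tensor chi_9 = chi_5 + chi_7 (all other irreducibles have multiplicity 0).

Solution. The character of a tensor product is the pointwise product (chi_8 * chi_9)(C) = chi_8(C) * chi_9(C):
  {e}: (2)*(2), {r^6}: (2)*(-2), {r^1, r^11}: (-1)*(-sqrt(3)), {r^2, r^10}: (-1)*(1), {r^3, r^9}: (2)*(0), {r^4, r^8}: (-1)*(-1), {r^5, r^7}: (-1)*(sqrt(3)), {s, sr^2, ...}: (0)*(0), {sr, sr^3, ...}: (0)*(0)
so (chi_8 * chi_9) takes values
  {e} -> 4, {r^6} -> -4, {r^1, r^11} -> sqrt(3), {r^2, r^10} -> -1, {r^3, r^9} -> 0, {r^4, r^8} -> 1, {r^5, r^7} -> -sqrt(3), {s, sr^2, ...} -> 0, {sr, sr^3, ...} -> 0.
Now take the inner product of this character with each irreducible chi from the table, <chi_8*chi_9, chi> = (1/24) sum_C |C| (chi_8*chi_9)(C) conj(chi(C)):
  <chi_8*chi_9, chi_1> = (1/24)[1*(4)*conj(1) + 1*(-4)*conj(1) + 2*(sqrt(3))*conj(1) + 2*(-1)*conj(1) + 2*(0)*conj(1) + 2*(1)*conj(1) + 2*(-sqrt(3))*conj(1) + 6*(0)*conj(1) + 6*(0)*conj(1)]
      = (1/24)[(4) + (-4) + (2*sqrt(3)) + (-2) + (0) + (2) + (-2*sqrt(3)) + (0) + (0)] = 0/24 = 0
  <chi_8*chi_9, chi_2> = (1/24)[1*(4)*conj(1) + 1*(-4)*conj(1) + 2*(sqrt(3))*conj(1) + 2*(-1)*conj(1) + 2*(0)*conj(1) + 2*(1)*conj(1) + 2*(-sqrt(3))*conj(1) + 6*(0)*conj(-1) + 6*(0)*conj(-1)]
      = (1/24)[(4) + (-4) + (2*sqrt(3)) + (-2) + (0) + (2) + (-2*sqrt(3)) + (0) + (0)] = 0/24 = 0
  <chi_8*chi_9, chi_3> = (1/24)[1*(4)*conj(1) + 1*(-4)*conj(1) + 2*(sqrt(3))*conj(-1) + 2*(-1)*conj(1) + 2*(0)*conj(-1) + 2*(1)*conj(1) + 2*(-sqrt(3))*conj(-1) + 6*(0)*conj(1) + 6*(0)*conj(-1)]
      = (1/24)[(4) + (-4) + (-2*sqrt(3)) + (-2) + (0) + (2) + (2*sqrt(3)) + (0) + (0)] = 0/24 = 0
  <chi_8*chi_9, chi_4> = (1/24)[1*(4)*conj(1) + 1*(-4)*conj(1) + 2*(sqrt(3))*conj(-1) + 2*(-1)*conj(1) + 2*(0)*conj(-1) + 2*(1)*conj(1) + 2*(-sqrt(3))*conj(-1) + 6*(0)*conj(-1) + 6*(0)*conj(1)]
      = (1/24)[(4) + (-4) + (-2*sqrt(3)) + (-2) + (0) + (2) + (2*sqrt(3)) + (0) + (0)] = 0/24 = 0
  <chi_8*chi_9, chi_5> = (1/24)[1*(4)*conj(2) + 1*(-4)*conj(-2) + 2*(sqrt(3))*conj(sqrt(3)) + 2*(-1)*conj(1) + 2*(0)*conj(0) + 2*(1)*conj(-1) + 2*(-sqrt(3))*conj(-sqrt(3)) + 6*(0)*conj(0) + 6*(0)*conj(0)]
      = (1/24)[(8) + (8) + (6) + (-2) + (0) + (-2) + (6) + (0) + (0)] = 24/24 = 1
  <chi_8*chi_9, chi_6> = (1/24)[1*(4)*conj(2) + 1*(-4)*conj(2) + 2*(sqrt(3))*conj(1) + 2*(-1)*conj(-1) + 2*(0)*conj(-2) + 2*(1)*conj(-1) + 2*(-sqrt(3))*conj(1) + 6*(0)*conj(0) + 6*(0)*conj(0)]
      = (1/24)[(8) + (-8) + (2*sqrt(3)) + (2) + (0) + (-2) + (-2*sqrt(3)) + (0) + (0)] = 0/24 = 0
  <chi_8*chi_9, chi_7> = (1/24)[1*(4)*conj(2) + 1*(-4)*conj(-2) + 2*(sqrt(3))*conj(0) + 2*(-1)*conj(-2) + 2*(0)*conj(0) + 2*(1)*conj(2) + 2*(-sqrt(3))*conj(0) + 6*(0)*conj(0) + 6*(0)*conj(0)]
      = (1/24)[(8) + (8) + (0) + (4) + (0) + (4) + (0) + (0) + (0)] = 24/24 = 1
  <chi_8*chi_9, chi_8> = (1/24)[1*(4)*conj(2) + 1*(-4)*conj(2) + 2*(sqrt(3))*conj(-1) + 2*(-1)*conj(-1) + 2*(0)*conj(2) + 2*(1)*conj(-1) + 2*(-sqrt(3))*conj(-1) + 6*(0)*conj(0) + 6*(0)*conj(0)]
      = (1/24)[(8) + (-8) + (-2*sqrt(3)) + (2) + (0) + (-2) + (2*sqrt(3)) + (0) + (0)] = 0/24 = 0
  <chi_8*chi_9, chi_9> = (1/24)[1*(4)*conj(2) + 1*(-4)*conj(-2) + 2*(sqrt(3))*conj(-sqrt(3)) + 2*(-1)*conj(1) + 2*(0)*conj(0) + 2*(1)*conj(-1) + 2*(-sqrt(3))*conj(sqrt(3)) + 6*(0)*conj(0) + 6*(0)*conj(0)]
      = (1/24)[(8) + (8) + (-6) + (-2) + (0) + (-2) + (-6) + (0) + (0)] = 0/24 = 0
Hence the multiplicities are chi_5: 1, chi_7: 1. Dimension check: dim(chi_8)*dim(chi_9) = 2*2 = 4 and sum (mult * dim) = 1*2 + 1*2 = 4.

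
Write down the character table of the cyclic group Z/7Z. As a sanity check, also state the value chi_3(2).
Character table of Z/7Z (irreps indexed chi_0,...,chi_6 with chi_k(m) = zeta_7^(k*m), zeta_7 = exp(2*pi*i/7)):
  irrep \ class  {0} (size 1)  {1} (size 1)    {2} (size 1)    {3} (size 1)    {4} (size 1)    {5} (size 1)    {6} (size 1)  
  chi_0          1             1               1               1               1               1               1             
  chi_1          1             exp(2*I*pi/7)   exp(4*I*pi/7)   exp(6*I*pi/7)   exp(-6*I*pi/7)  exp(-4*I*pi/7)  exp(-2*I*pi/7)
  chi_2          1             exp(4*I*pi/7)   exp(-6*I*pi/7)  exp(-2*I*pi/7)  exp(2*I*pi/7)   exp(6*I*pi/7)   exp(-4*I*pi/7)
  chi_3          1             exp(6*I*pi/7)   exp(-2*I*pi/7)  exp(4*I*pi/7)   exp(-4*I*pi/7)  exp(2*I*pi/7)   exp(-6*I*pi/7)
  chi_4          1             exp(-6*I*pi/7)  exp(2*I*pi/7)   exp(-4*I*pi/7)  exp(4*I*pi/7)   exp(-2*I*pi/7)  exp(6*I*pi/7) 
  chi_5          1             exp(-4*I*pi/7)  exp(6*I*pi/7)   exp(2*I*pi/7)   exp(-2*I*pi/7)  exp(-6*I*pi/7)  exp(4*I*pi/7) 
  chi_6          1             exp(-2*I*pi/7)  exp(-4*I*pi/7)  exp(-6*I*pi/7)  exp(6*I*pi/7)   exp(4*I*pi/7)   exp(2*I*pi/7) 

Spot check: chi_3(2) = zeta_7^(3*2) = zeta_7^6 = exp(-2*I*pi/7).

Working: Z/7Z is abelian, so all 7 irreducible complex representations are 1-dimensional. They are given by chi_k(m) = zeta_7^(k*m) for k = 0,...,6. Row orthogonality: sum_m chi_k(m) conj(chi_l(m)) = 7 * [k = l].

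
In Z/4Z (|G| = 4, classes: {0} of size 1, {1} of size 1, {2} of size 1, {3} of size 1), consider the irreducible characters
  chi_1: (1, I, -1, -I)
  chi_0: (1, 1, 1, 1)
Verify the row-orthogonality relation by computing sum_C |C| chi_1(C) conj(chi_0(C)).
Sum = 0; so <chi_1, chi_0> = 0 (distinct irreducibles are orthogonal).

Working: Compute term by term over conjugacy classes (|C| * chi_1(C) * conj(chi_0(C))):
  1*(1)*conj(1) + 1*(I)*conj(1) + 1*(-1)*conj(1) + 1*(-I)*conj(1)
  = (1) + (I) + (-1) + (-I)
  = 0.
(Exp terms are combined using exp(i*s)*conj(exp(i*t)) = exp(i*(s-t)), and sums of them are collapsed using the identity that for every m > 1 the m distinct m-th roots of unity sum to 0, e.g. 1 + exp(2*I*pi/3) + exp(-2*I*pi/3) = 0.)
Dividing by |G| = 4 gives 0/4 = 0, matching the row-orthogonality relation <chi_1, chi_0> = [chi_1 = chi_0].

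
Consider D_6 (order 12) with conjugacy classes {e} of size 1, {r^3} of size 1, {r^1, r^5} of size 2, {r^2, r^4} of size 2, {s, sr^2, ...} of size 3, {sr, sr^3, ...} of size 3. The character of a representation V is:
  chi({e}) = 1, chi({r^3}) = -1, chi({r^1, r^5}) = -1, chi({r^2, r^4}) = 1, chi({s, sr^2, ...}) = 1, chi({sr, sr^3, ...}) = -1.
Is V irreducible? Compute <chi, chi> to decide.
Irreducible: <chi, chi> = 1.

Details: <chi, chi> = (1/|G|) sum_C |C| * |chi(C)|^2 = (1/12)[1*|1|^2 + 1*|-1|^2 + 2*|-1|^2 + 2*|1|^2 + 3*|1|^2 + 3*|-1|^2]
  = (1/12)[(1) + (1) + (2) + (2) + (3) + (3)] = 12/12 = 1.
A character is irreducible iff <chi, chi> = 1, so this representation is irreducible.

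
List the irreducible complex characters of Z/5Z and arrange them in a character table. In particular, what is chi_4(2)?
Character table of Z/5Z (irreps indexed chi_0,...,chi_4 with chi_k(m) = zeta_5^(k*m), zeta_5 = exp(2*pi*i/5)):
  irrep \ class  {0} (size 1)  {1} (size 1)    {2} (size 1)    {3} (size 1)    {4} (size 1)  
  chi_0          1             1               1               1               1             
  chi_1          1             exp(2*I*pi/5)   exp(4*I*pi/5)   exp(-4*I*pi/5)  exp(-2*I*pi/5)
  chi_2          1             exp(4*I*pi/5)   exp(-2*I*pi/5)  exp(2*I*pi/5)   exp(-4*I*pi/5)
  chi_3          1             exp(-4*I*pi/5)  exp(2*I*pi/5)   exp(-2*I*pi/5)  exp(4*I*pi/5) 
  chi_4          1             exp(-2*I*pi/5)  exp(-4*I*pi/5)  exp(4*I*pi/5)   exp(2*I*pi/5) 

Spot check: chi_4(2) = zeta_5^(4*2) = zeta_5^8 = exp(-4*I*pi/5).

Solution. Z/5Z is abelian, so all 5 irreducible complex representations are 1-dimensional. They are given by chi_k(m) = zeta_5^(k*m) for k = 0,...,4. Row orthogonality: sum_m chi_k(m) conj(chi_l(m)) = 5 * [k = l].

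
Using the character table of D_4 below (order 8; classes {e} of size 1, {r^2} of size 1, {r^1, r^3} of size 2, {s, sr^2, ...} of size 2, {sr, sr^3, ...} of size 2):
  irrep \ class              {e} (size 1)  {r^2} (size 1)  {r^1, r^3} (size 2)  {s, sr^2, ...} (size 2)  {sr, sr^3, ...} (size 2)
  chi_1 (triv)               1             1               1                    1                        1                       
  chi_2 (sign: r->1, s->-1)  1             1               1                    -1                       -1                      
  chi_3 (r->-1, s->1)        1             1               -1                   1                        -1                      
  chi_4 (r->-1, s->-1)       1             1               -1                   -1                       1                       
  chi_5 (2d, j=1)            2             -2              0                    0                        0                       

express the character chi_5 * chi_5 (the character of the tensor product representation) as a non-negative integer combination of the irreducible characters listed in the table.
chi_5 tensor chi_5 = chi_1 + chi_2 + chi_3 + chi_4 (all other irreducibles have multiplicity 0).

Working: The character of a tensor product is the pointwise product (chi_5 * chi_5)(C) = chi_5(C) * chi_5(C):
  {e}: (2)*(2), {r^2}: (-2)*(-2), {r^1, r^3}: (0)*(0), {s, sr^2, ...}: (0)*(0), {sr, sr^3, ...}: (0)*(0)
so (chi_5 * chi_5) takes values
  {e} -> 4, {r^2} -> 4, {r^1, r^3} -> 0, {s, sr^2, ...} -> 0, {sr, sr^3, ...} -> 0.
Now take the inner product of this character with each irreducible chi from the table, <chi_5*chi_5, chi> = (1/8) sum_C |C| (chi_5*chi_5)(C) conj(chi(C)):
  <chi_5*chi_5, chi_1> = (1/8)[1*(4)*conj(1) + 1*(4)*conj(1) + 2*(0)*conj(1) + 2*(0)*conj(1) + 2*(0)*conj(1)]
      = (1/8)[(4) + (4) + (0) + (0) + (0)] = 8/8 = 1
  <chi_5*chi_5, chi_2> = (1/8)[1*(4)*conj(1) + 1*(4)*conj(1) + 2*(0)*conj(1) + 2*(0)*conj(-1) + 2*(0)*conj(-1)]
      = (1/8)[(4) + (4) + (0) + (0) + (0)] = 8/8 = 1
  <chi_5*chi_5, chi_3> = (1/8)[1*(4)*conj(1) + 1*(4)*conj(1) + 2*(0)*conj(-1) + 2*(0)*conj(1) + 2*(0)*conj(-1)]
      = (1/8)[(4) + (4) + (0) + (0) + (0)] = 8/8 = 1
  <chi_5*chi_5, chi_4> = (1/8)[1*(4)*conj(1) + 1*(4)*conj(1) + 2*(0)*conj(-1) + 2*(0)*conj(-1) + 2*(0)*conj(1)]
      = (1/8)[(4) + (4) + (0) + (0) + (0)] = 8/8 = 1
  <chi_5*chi_5, chi_5> = (1/8)[1*(4)*conj(2) + 1*(4)*conj(-2) + 2*(0)*conj(0) + 2*(0)*conj(0) + 2*(0)*conj(0)]
      = (1/8)[(8) + (-8) + (0) + (0) + (0)] = 0/8 = 0
Hence the multiplicities are chi_1: 1, chi_2: 1, chi_3: 1, chi_4: 1. Dimension check: dim(chi_5)*dim(chi_5) = 2*2 = 4 and sum (mult * dim) = 1*1 + 1*1 + 1*1 + 1*1 = 4.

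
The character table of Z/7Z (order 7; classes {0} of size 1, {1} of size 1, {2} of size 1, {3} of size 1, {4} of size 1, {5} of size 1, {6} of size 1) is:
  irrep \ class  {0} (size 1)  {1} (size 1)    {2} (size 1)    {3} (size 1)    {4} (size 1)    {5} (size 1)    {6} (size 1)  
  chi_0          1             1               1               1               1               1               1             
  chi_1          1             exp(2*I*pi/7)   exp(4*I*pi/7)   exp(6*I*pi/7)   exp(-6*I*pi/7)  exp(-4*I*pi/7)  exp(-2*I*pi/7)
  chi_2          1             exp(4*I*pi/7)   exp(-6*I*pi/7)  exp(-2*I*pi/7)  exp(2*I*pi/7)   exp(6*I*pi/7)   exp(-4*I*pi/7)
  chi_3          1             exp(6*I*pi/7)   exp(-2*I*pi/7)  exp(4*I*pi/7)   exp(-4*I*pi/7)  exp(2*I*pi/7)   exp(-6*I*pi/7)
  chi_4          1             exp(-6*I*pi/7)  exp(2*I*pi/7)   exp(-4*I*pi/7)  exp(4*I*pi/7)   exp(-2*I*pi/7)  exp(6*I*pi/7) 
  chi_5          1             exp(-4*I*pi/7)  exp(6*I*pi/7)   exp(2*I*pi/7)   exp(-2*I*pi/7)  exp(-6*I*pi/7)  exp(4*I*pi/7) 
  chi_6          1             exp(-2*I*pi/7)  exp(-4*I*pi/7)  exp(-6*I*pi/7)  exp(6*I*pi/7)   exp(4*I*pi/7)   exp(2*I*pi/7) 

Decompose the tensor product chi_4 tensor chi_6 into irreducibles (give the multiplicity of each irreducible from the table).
chi_4 tensor chi_6 = chi_3 (all other irreducibles have multiplicity 0).

The character of a tensor product is the pointwise product (chi_4 * chi_6)(C) = chi_4(C) * chi_6(C):
  {0}: (1)*(1), {1}: (exp(-6*I*pi/7))*(exp(-2*I*pi/7)), {2}: (exp(2*I*pi/7))*(exp(-4*I*pi/7)), {3}: (exp(-4*I*pi/7))*(exp(-6*I*pi/7)), {4}: (exp(4*I*pi/7))*(exp(6*I*pi/7)), {5}: (exp(-2*I*pi/7))*(exp(4*I*pi/7)), {6}: (exp(6*I*pi/7))*(exp(2*I*pi/7))
so (chi_4 * chi_6) takes values
  {0} -> 1, {1} -> exp(6*I*pi/7), {2} -> exp(-2*I*pi/7), {3} -> exp(4*I*pi/7), {4} -> exp(-4*I*pi/7), {5} -> exp(2*I*pi/7), {6} -> exp(-6*I*pi/7).
Now take the inner product of this character with each irreducible chi from the table, <chi_4*chi_6, chi> = (1/7) sum_C |C| (chi_4*chi_6)(C) conj(chi(C)):
  <chi_4*chi_6, chi_0> = (1/7)[1*(1)*conj(1) + 1*(exp(6*I*pi/7))*conj(1) + 1*(exp(-2*I*pi/7))*conj(1) + 1*(exp(4*I*pi/7))*conj(1) + 1*(exp(-4*I*pi/7))*conj(1) + 1*(exp(2*I*pi/7))*conj(1) + 1*(exp(-6*I*pi/7))*conj(1)]
      = (1/7)[(1) + (exp(6*I*pi/7)) + (exp(-2*I*pi/7)) + (exp(4*I*pi/7)) + (exp(-4*I*pi/7)) + (exp(2*I*pi/7)) + (exp(-6*I*pi/7))] = 0/7 = 0
  <chi_4*chi_6, chi_1> = (1/7)[1*(1)*conj(1) + 1*(exp(6*I*pi/7))*conj(exp(2*I*pi/7)) + 1*(exp(-2*I*pi/7))*conj(exp(4*I*pi/7)) + 1*(exp(4*I*pi/7))*conj(exp(6*I*pi/7)) + 1*(exp(-4*I*pi/7))*conj(exp(-6*I*pi/7)) + 1*(exp(2*I*pi/7))*conj(exp(-4*I*pi/7)) + 1*(exp(-6*I*pi/7))*conj(exp(-2*I*pi/7))]
      = (1/7)[(1) + (exp(4*I*pi/7)) + (exp(-6*I*pi/7)) + (exp(-2*I*pi/7)) + (exp(2*I*pi/7)) + (exp(6*I*pi/7)) + (exp(-4*I*pi/7))] = 0/7 = 0
  <chi_4*chi_6, chi_2> = (1/7)[1*(1)*conj(1) + 1*(exp(6*I*pi/7))*conj(exp(4*I*pi/7)) + 1*(exp(-2*I*pi/7))*conj(exp(-6*I*pi/7)) + 1*(exp(4*I*pi/7))*conj(exp(-2*I*pi/7)) + 1*(exp(-4*I*pi/7))*conj(exp(2*I*pi/7)) + 1*(exp(2*I*pi/7))*conj(exp(6*I*pi/7)) + 1*(exp(-6*I*pi/7))*conj(exp(-4*I*pi/7))]
      = (1/7)[(1) + (exp(2*I*pi/7)) + (exp(4*I*pi/7)) + (exp(6*I*pi/7)) + (exp(-6*I*pi/7)) + (exp(-4*I*pi/7)) + (exp(-2*I*pi/7))] = 0/7 = 0
  <chi_4*chi_6, chi_3> = (1/7)[1*(1)*conj(1) + 1*(exp(6*I*pi/7))*conj(exp(6*I*pi/7)) + 1*(exp(-2*I*pi/7))*conj(exp(-2*I*pi/7)) + 1*(exp(4*I*pi/7))*conj(exp(4*I*pi/7)) + 1*(exp(-4*I*pi/7))*conj(exp(-4*I*pi/7)) + 1*(exp(2*I*pi/7))*conj(exp(2*I*pi/7)) + 1*(exp(-6*I*pi/7))*conj(exp(-6*I*pi/7))]
      = (1/7)[(1) + (1) + (1) + (1) + (1) + (1) + (1)] = 7/7 = 1
  <chi_4*chi_6, chi_4> = (1/7)[1*(1)*conj(1) + 1*(exp(6*I*pi/7))*conj(exp(-6*I*pi/7)) + 1*(exp(-2*I*pi/7))*conj(exp(2*I*pi/7)) + 1*(exp(4*I*pi/7))*conj(exp(-4*I*pi/7)) + 1*(exp(-4*I*pi/7))*conj(exp(4*I*pi/7)) + 1*(exp(2*I*pi/7))*conj(exp(-2*I*pi/7)) + 1*(exp(-6*I*pi/7))*conj(exp(6*I*pi/7))]
      = (1/7)[(1) + (exp(-2*I*pi/7)) + (exp(-4*I*pi/7)) + (exp(-6*I*pi/7)) + (exp(6*I*pi/7)) + (exp(4*I*pi/7)) + (exp(2*I*pi/7))] = 0/7 = 0
  <chi_4*chi_6, chi_5> = (1/7)[1*(1)*conj(1) + 1*(exp(6*I*pi/7))*conj(exp(-4*I*pi/7)) + 1*(exp(-2*I*pi/7))*conj(exp(6*I*pi/7)) + 1*(exp(4*I*pi/7))*conj(exp(2*I*pi/7)) + 1*(exp(-4*I*pi/7))*conj(exp(-2*I*pi/7)) + 1*(exp(2*I*pi/7))*conj(exp(-6*I*pi/7)) + 1*(exp(-6*I*pi/7))*conj(exp(4*I*pi/7))]
      = (1/7)[(1) + (exp(-4*I*pi/7)) + (exp(6*I*pi/7)) + (exp(2*I*pi/7)) + (exp(-2*I*pi/7)) + (exp(-6*I*pi/7)) + (exp(4*I*pi/7))] = 0/7 = 0
  <chi_4*chi_6, chi_6> = (1/7)[1*(1)*conj(1) + 1*(exp(6*I*pi/7))*conj(exp(-2*I*pi/7)) + 1*(exp(-2*I*pi/7))*conj(exp(-4*I*pi/7)) + 1*(exp(4*I*pi/7))*conj(exp(-6*I*pi/7)) + 1*(exp(-4*I*pi/7))*conj(exp(6*I*pi/7)) + 1*(exp(2*I*pi/7))*conj(exp(4*I*pi/7)) + 1*(exp(-6*I*pi/7))*conj(exp(2*I*pi/7))]
      = (1/7)[(1) + (exp(-6*I*pi/7)) + (exp(2*I*pi/7)) + (exp(-4*I*pi/7)) + (exp(4*I*pi/7)) + (exp(-2*I*pi/7)) + (exp(6*I*pi/7))] = 0/7 = 0
(Exp terms are combined using exp(i*s)*conj(exp(i*t)) = exp(i*(s-t)), and sums of them are collapsed using the identity that for every m > 1 the m distinct m-th roots of unity sum to 0, e.g. 1 + exp(2*I*pi/3) + exp(-2*I*pi/3) = 0.)
Hence the multiplicities are chi_3: 1. Dimension check: dim(chi_4)*dim(chi_6) = 1*1 = 1 and sum (mult * dim) = 1*1 = 1.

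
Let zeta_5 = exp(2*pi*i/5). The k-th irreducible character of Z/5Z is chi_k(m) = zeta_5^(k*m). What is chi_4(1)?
chi_4(1) = zeta_5^4 = exp(-2*I*pi/5)

Justification: chi_4(1) = zeta_5^(4*1) = zeta_5^4. Since zeta_5^5 = 1, this equals zeta_5^4 = exp(2*pi*i*4/5) = exp(-2*I*pi/5).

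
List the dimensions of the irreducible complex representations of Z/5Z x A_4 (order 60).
Dimensions: 1, 1, 1, 1, 1, 1, 1, 1, 1, 1, 1, 1, 1, 1, 1, 3, 3, 3, 3, 3

Justification: There are 20 irreducibles (= number of conjugacy classes). Their dimensions d_i satisfy sum d_i^2 = |G| = 60: 1 + 1 + 1 + 1 + 1 + 1 + 1 + 1 + 1 + 1 + 1 + 1 + 1 + 1 + 1 + 9 + 9 + 9 + 9 + 9 = 60. (For the product with Z/5Z: each of the 5 1-dim characters of Z/5Z tensors with each irrep of A_4, giving 5 copies of each A_4-dimension.)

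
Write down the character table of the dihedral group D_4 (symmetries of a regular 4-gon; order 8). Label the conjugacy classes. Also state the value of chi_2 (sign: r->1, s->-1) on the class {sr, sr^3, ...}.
Conjugacy classes: {e} of size 1, {r^2} of size 1, {r^1, r^3} of size 2, {s, sr^2, ...} of size 2, {sr, sr^3, ...} of size 2.
Character table:
  irrep \ class              {e} (size 1)  {r^2} (size 1)  {r^1, r^3} (size 2)  {s, sr^2, ...} (size 2)  {sr, sr^3, ...} (size 2)
  chi_1 (triv)               1             1               1                    1                        1                       
  chi_2 (sign: r->1, s->-1)  1             1               1                    -1                       -1                      
  chi_3 (r->-1, s->1)        1             1               -1                   1                        -1                      
  chi_4 (r->-1, s->-1)       1             1               -1                   -1                       1                       
  chi_5 (2d, j=1)            2             -2              0                    0                        0                       

Spot check: chi_2 (sign: r->1, s->-1) on {sr, sr^3, ...} = -1.

Argument: D_4 has order 2*4 = 8 with 5 conjugacy classes, hence 5 irreducibles. Sum of squared dims 1 + 1 + 1 + 1 + 4 = 8 = |G|. Linear characters come from the abelianisation; the 2-dimensional irreps have character r^k -> 2*cos(2*pi*j*k/4), reflections -> 0.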